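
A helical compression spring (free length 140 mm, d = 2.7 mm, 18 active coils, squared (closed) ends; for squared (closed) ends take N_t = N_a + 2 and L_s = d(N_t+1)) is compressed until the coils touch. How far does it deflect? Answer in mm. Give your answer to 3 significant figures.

83.3 mm

N_t = 20; L_s = 2.7·21 = 56.7 mm
δ_solid = L₀ − L_s = 140 − 56.7 = 83.3 mm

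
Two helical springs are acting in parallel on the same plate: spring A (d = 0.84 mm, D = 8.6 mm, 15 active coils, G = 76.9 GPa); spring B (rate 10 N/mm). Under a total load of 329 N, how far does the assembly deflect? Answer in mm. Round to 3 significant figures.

k_A = Gd⁴/(8D³N_a) = (76.9×10³)(0.84⁴)/(8·8.6³·15) = 0.50161 N/mm
Parallel: k_eq = 0.50161 + 10 = 10.502 N/mm
δ = F/k_eq = 329/10.502 = 31.329 mm

31.3 mm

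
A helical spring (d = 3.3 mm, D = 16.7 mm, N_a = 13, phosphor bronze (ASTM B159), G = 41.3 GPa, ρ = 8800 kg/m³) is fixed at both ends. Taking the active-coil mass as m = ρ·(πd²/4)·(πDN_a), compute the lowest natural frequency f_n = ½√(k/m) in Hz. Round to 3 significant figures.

k = Gd⁴/(8D³N_a) = (41.3×10³)(3.3⁴)/(8·16.7³·13) = 10.112 N/mm = 10112 N/m
Wire length L = πDN_a = π·16.7·13 = 682.04 mm
m = ρ·(πd²/4)·L = 8800 × 8.553×10⁻⁶ m² × 0.68204 m = 0.051335 kg
f_n = ½√(k/m) = 0.5·√(10112/0.051335) = 0.5·√(1.9698e+05) = 221.91 Hz

222 Hz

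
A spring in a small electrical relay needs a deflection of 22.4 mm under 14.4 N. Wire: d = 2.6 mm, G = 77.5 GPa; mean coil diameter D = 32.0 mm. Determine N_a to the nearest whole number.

Required rate k = F/δ = 14.4/22.4 = 0.64286 N/mm
N_a = Gd⁴/(8D³k) = (77.5×10³ × 2.6⁴)/(8 × 32.0³ × 0.64286)
    = 3.54156e+06 / 168521 = 21.02 → 21 coils

21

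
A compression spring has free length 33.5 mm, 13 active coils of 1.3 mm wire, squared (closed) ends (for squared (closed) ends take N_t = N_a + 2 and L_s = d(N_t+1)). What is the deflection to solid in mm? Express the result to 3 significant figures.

N_t = 15; L_s = 1.3·16 = 20.8 mm
δ_solid = L₀ − L_s = 33.5 − 20.8 = 12.7 mm

12.7 mm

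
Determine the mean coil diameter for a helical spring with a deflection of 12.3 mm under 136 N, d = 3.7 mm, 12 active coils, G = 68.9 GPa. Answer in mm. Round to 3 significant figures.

23.0 mm

Required rate k = F/δ = 136/12.3 = 11.057 N/mm
D = (Gd⁴/(8N_a·k))^(1/3) = (68.9×10³·3.7⁴/(8·12·11.057))^(1/3)
  = (12165.3)^(1/3) = 22.9989 mm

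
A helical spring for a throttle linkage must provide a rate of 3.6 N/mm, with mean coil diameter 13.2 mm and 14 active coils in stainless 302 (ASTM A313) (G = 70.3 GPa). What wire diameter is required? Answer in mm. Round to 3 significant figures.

d = (8D³N_a·k / G)^(1/4) = (8·13.2³·14·3.6 / (70.3×10³))^0.25
  = (13.191)^0.25 = 1.9058 mm

1.91 mm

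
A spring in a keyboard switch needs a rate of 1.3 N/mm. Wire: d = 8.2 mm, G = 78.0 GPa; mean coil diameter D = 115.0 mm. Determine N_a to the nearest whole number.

N_a = Gd⁴/(8D³k) = (78.0×10³ × 8.2⁴)/(8 × 115.0³ × 1.3)
    = 3.52655e+08 / 1.58171e+07 = 22.3 → 22 coils

22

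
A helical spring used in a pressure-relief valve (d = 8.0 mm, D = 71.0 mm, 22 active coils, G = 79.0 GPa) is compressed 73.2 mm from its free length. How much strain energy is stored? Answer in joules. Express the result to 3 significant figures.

k = Gd⁴/(8D³N_a) = (79.0×10³)(8.0⁴)/(8·71.0³·22) = 5.1369 N/mm
U = ½kδ² = 0.5 × 5.1369 × 73.2² = 13762 N·mm = 13.762 J

13.8 J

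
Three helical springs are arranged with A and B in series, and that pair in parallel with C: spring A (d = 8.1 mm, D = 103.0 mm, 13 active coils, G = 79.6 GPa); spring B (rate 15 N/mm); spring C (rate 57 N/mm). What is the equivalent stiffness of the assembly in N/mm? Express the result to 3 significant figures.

59.5 N/mm

k_A = Gd⁴/(8D³N_a) = (79.6×10³)(8.1⁴)/(8·103.0³·13) = 3.0151 N/mm
Springs A,B series: k_AB = 1/(1/3.0151+1/15) = 2.5105 N/mm; parallel with C: k_eq = 2.5105+57 = 59.511 N/mm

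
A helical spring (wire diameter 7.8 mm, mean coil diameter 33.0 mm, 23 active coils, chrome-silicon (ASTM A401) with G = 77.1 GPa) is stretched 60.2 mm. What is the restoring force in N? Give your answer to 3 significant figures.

k = Gd⁴/(8D³N_a) = (77.1×10³)(7.8⁴)/(8·33.0³·23) = 43.159 N/mm
F = k·δ = 43.159 × 60.2 = 2598.2 N

2600 N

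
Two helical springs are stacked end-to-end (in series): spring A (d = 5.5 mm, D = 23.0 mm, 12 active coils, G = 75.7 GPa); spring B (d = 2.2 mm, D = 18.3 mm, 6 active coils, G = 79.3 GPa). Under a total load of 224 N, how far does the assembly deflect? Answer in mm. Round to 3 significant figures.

39.2 mm

k_A = Gd⁴/(8D³N_a) = (75.7×10³)(5.5⁴)/(8·23.0³·12) = 59.305 N/mm
k_B = Gd⁴/(8D³N_a) = (79.3×10³)(2.2⁴)/(8·18.3³·6) = 6.3149 N/mm
Series: 1/k_eq = 1/59.305 + 1/6.3149 = 0.17522; k_eq = 5.7072 N/mm
δ = F/k_eq = 224/5.7072 = 39.249 mm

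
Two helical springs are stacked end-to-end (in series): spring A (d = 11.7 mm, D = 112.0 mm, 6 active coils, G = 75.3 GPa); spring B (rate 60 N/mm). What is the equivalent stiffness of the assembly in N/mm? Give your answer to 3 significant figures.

k_A = Gd⁴/(8D³N_a) = (75.3×10³)(11.7⁴)/(8·112.0³·6) = 20.924 N/mm
Series: 1/k_eq = 1/20.924 + 1/60 = 0.064459; k_eq = 15.514 N/mm

15.5 N/mm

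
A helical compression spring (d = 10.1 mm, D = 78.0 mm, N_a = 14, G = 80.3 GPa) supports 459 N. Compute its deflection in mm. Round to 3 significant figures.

k = Gd⁴/(8D³N_a) = (80.3×10³)(10.1⁴)/(8·78.0³·14) = 15.722 N/mm
δ = F/k = 459 / 15.722 = 29.195 mm

29.2 mm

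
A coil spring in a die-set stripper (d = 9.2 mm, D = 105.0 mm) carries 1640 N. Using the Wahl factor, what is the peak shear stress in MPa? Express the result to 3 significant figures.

Spring index C = D/d = 105.0/9.2 = 11.4130
K_W = (4C−1)/(4C−4) + 0.615/C = 44.652/41.652 + 0.0539 = 1.1259
τ₀ = 8FD/(πd³) = 8·1640·105.0/(π·9.2³) = 1.3776e+06/2446.3 = 563.13 MPa
τ_max = K·τ₀ = 1.1259 × 563.13 = 634.04 MPa

634 MPa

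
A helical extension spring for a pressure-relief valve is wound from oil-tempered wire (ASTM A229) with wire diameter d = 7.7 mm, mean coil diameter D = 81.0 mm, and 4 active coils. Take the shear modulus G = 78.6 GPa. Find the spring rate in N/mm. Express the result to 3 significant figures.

k = Gd⁴/(8D³N_a) = (78.6×10³ × 7.7⁴) / (8 × 81.0³ × 4)
  = 2.76303e+08 / 1.70061e+07 = 16.247 N/mm

16.2 N/mm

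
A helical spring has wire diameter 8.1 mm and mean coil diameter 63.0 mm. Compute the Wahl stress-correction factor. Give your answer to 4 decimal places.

1.1897

C = D/d = 63.0/8.1 = 7.7778
K_W = (4C−1)/(4C−4) + 0.615/C = 30.111/27.111 + 0.0791 = 1.1897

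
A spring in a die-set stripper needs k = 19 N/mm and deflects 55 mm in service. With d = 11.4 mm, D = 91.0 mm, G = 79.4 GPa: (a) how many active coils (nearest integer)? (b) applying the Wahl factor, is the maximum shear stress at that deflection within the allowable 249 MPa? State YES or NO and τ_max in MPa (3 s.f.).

(a) 12 coils; (b) YES, τ_max = 189 MPa

N_a = Gd⁴/(8D³k) = (79.4×10³)(11.4⁴)/(8·91.0³·19) = 11.71 → N_a = 12
Actual rate k = Gd⁴/(8D³·12) = 18.537 N/mm
Working load F = kδ = 18.537·55 = 1019.5 N
C = 91.0/11.4 = 7.9825; K_W = (4C−1)/(4C−4)+0.615/C = 1.1845
τ_max = K_W·8FD/(πd³) = 1.1845·159.47 = 188.88 MPa
τ_max ≤ 249 MPa → acceptable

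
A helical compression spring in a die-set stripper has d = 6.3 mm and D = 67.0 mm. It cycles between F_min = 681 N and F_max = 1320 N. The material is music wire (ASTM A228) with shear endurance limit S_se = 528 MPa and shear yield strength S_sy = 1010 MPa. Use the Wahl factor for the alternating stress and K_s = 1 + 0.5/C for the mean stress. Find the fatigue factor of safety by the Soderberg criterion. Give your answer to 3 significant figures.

0.850

C = D/d = 67.0/6.3 = 10.6349; K_W = (4C−1)/(4C−4)+0.615/C = 1.1357; K_s = 1+0.5/C = 1.0470
F_a = (F_max−F_min)/2 = 319.5 N; F_m = (F_max+F_min)/2 = 1000.5 N
τ_a = K_W·8F_aD/(πd³) = 1.1357 × 218 = 247.58 MPa
τ_m = K_s·8F_mD/(πd³) = 1.0470 × 682.67 = 714.76 MPa
Soderberg: 1/n_f = τ_a/S_se + τ_m/S_sy = 247.58/528 + 714.76/1010 = 0.46890 + 0.70769 = 1.1766
n_f = 1/1.1766 = 0.8499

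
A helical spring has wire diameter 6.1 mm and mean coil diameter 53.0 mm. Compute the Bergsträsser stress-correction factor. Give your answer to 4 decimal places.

1.1575

C = D/d = 53.0/6.1 = 8.6885
K_B = (4C+2)/(4C−3) = 36.754/31.754 = 1.1575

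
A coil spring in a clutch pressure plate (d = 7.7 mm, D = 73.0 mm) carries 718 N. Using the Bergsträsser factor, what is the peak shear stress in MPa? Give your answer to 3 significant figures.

Spring index C = D/d = 73.0/7.7 = 9.4805
K_B = (4C+2)/(4C−3) = 39.922/34.922 = 1.1432
τ₀ = 8FD/(πd³) = 8·718·73.0/(π·7.7³) = 419312/1434.2 = 292.36 MPa
τ_max = K·τ₀ = 1.1432 × 292.36 = 334.22 MPa

334 MPa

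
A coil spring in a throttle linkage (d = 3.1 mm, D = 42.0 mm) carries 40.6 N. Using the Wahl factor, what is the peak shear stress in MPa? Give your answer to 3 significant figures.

161 MPa

Spring index C = D/d = 42.0/3.1 = 13.5484
K_W = (4C−1)/(4C−4) + 0.615/C = 53.194/50.194 + 0.0454 = 1.1052
τ₀ = 8FD/(πd³) = 8·40.6·42.0/(π·3.1³) = 13641.6/93.591 = 145.76 MPa
τ_max = K·τ₀ = 1.1052 × 145.76 = 161.09 MPa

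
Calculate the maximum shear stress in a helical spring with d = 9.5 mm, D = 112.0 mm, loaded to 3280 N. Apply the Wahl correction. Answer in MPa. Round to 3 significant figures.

Spring index C = D/d = 112.0/9.5 = 11.7895
K_W = (4C−1)/(4C−4) + 0.615/C = 46.158/43.158 + 0.0522 = 1.1217
τ₀ = 8FD/(πd³) = 8·3280·112.0/(π·9.5³) = 2.93888e+06/2693.5 = 1091.1 MPa
τ_max = K·τ₀ = 1.1217 × 1091.1 = 1223.9 MPa

1220 MPa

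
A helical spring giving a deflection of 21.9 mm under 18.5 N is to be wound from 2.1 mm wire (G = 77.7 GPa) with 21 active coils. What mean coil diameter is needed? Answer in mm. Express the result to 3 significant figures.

Required rate k = F/δ = 18.5/21.9 = 0.84475 N/mm
D = (Gd⁴/(8N_a·k))^(1/3) = (77.7×10³·2.1⁴/(8·21·0.84475))^(1/3)
  = (10647.8)^(1/3) = 21.9999 mm

22.0 mm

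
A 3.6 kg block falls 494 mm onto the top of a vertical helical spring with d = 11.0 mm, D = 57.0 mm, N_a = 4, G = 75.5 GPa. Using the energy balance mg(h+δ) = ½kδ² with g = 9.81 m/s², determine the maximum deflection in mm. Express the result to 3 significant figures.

k = Gd⁴/(8D³N_a) = (75.5×10³)(11.0⁴)/(8·57.0³·4) = 186.53 N/mm
W = mg = 3.6 × 9.81 = 35.316 N
½kδ² − Wδ − Wh = 0 → δ = (W + √(W² + 2kWh))/k
δ = (35.316 + √(1247.2 + 6.50836e+06))/186.53 = (35.316 + 2551.4)/186.53 = 13.868 mm

13.9 mm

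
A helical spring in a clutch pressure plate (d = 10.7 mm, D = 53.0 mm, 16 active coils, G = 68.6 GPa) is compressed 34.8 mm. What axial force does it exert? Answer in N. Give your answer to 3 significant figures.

k = Gd⁴/(8D³N_a) = (68.6×10³)(10.7⁴)/(8·53.0³·16) = 47.187 N/mm
F = k·δ = 47.187 × 34.8 = 1642.1 N

1640 N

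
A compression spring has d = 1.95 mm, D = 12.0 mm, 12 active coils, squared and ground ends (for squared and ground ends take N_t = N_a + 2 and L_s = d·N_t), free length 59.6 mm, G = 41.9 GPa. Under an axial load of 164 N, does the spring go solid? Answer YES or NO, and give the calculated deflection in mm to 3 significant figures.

YES, δ = 44.9 mm

k = Gd⁴/(8D³N_a) = (41.9×10³)(1.95⁴)/(8·12.0³·12) = 3.6521 N/mm
N_t = 14; L_s = 1.95·14 = 27.3 mm; δ_solid = L₀ − L_s = 59.6 − 27.3 = 32.3 mm
δ = F/k = 164/3.6521 = 44.906 mm
δ ≥ δ_solid → spring goes solid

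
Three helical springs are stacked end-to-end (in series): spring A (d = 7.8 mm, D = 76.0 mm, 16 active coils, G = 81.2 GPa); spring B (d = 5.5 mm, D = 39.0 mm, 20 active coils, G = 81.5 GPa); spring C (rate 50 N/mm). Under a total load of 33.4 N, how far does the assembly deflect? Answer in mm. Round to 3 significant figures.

k_A = Gd⁴/(8D³N_a) = (81.2×10³)(7.8⁴)/(8·76.0³·16) = 5.3491 N/mm
k_B = Gd⁴/(8D³N_a) = (81.5×10³)(5.5⁴)/(8·39.0³·20) = 7.8577 N/mm
Series: 1/k_eq = 1/5.3491 + 1/7.8577 + 1/50 = 0.33421; k_eq = 2.9921 N/mm
δ = F/k_eq = 33.4/2.9921 = 11.163 mm

11.2 mm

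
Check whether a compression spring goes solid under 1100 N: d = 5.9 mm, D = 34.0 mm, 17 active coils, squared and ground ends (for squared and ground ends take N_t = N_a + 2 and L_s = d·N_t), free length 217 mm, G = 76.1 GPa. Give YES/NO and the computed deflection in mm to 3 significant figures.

k = Gd⁴/(8D³N_a) = (76.1×10³)(5.9⁴)/(8·34.0³·17) = 17.251 N/mm
N_t = 19; L_s = 5.9·19 = 112.1 mm; δ_solid = L₀ − L_s = 217 − 112.1 = 104.9 mm
δ = F/k = 1100/17.251 = 63.764 mm
δ < δ_solid → spring does not go solid

NO, δ = 63.8 mm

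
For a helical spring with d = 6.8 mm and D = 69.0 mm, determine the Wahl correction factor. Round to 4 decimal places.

1.1426

C = D/d = 69.0/6.8 = 10.1471
K_W = (4C−1)/(4C−4) + 0.615/C = 39.588/36.588 + 0.0606 = 1.1426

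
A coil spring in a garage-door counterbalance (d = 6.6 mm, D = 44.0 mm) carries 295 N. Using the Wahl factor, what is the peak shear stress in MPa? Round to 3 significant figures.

141 MPa

Spring index C = D/d = 44.0/6.6 = 6.6667
K_W = (4C−1)/(4C−4) + 0.615/C = 25.667/22.667 + 0.0922 = 1.2246
τ₀ = 8FD/(πd³) = 8·295·44.0/(π·6.6³) = 103840/903.2 = 114.97 MPa
τ_max = K·τ₀ = 1.2246 × 114.97 = 140.79 MPa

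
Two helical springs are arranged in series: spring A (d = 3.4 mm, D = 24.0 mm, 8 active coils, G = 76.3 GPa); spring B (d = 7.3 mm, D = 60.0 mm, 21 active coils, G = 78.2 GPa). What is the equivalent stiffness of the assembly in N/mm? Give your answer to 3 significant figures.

k_A = Gd⁴/(8D³N_a) = (76.3×10³)(3.4⁴)/(8·24.0³·8) = 11.525 N/mm
k_B = Gd⁴/(8D³N_a) = (78.2×10³)(7.3⁴)/(8·60.0³·21) = 6.1198 N/mm
Series: 1/k_eq = 1/11.525 + 1/6.1198 = 0.25018; k_eq = 3.9972 N/mm

4.00 N/mm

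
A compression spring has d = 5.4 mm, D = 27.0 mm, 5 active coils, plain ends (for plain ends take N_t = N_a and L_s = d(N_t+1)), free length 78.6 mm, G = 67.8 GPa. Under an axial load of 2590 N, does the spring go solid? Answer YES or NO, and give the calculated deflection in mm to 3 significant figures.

k = Gd⁴/(8D³N_a) = (67.8×10³)(5.4⁴)/(8·27.0³·5) = 73.224 N/mm
N_t = 5; L_s = 5.4·6 = 32.4 mm; δ_solid = L₀ − L_s = 78.6 − 32.4 = 46.2 mm
δ = F/k = 2590/73.224 = 35.371 mm
δ < δ_solid → spring does not go solid

NO, δ = 35.4 mm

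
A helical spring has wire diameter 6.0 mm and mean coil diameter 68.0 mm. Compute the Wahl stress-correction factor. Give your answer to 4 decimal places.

C = D/d = 68.0/6.0 = 11.3333
K_W = (4C−1)/(4C−4) + 0.615/C = 44.333/41.333 + 0.0543 = 1.1268

1.1268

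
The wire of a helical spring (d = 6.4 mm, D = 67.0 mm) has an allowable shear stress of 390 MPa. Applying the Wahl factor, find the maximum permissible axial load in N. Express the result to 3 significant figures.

C = D/d = 67.0/6.4 = 10.4688
K_W = (4C−1)/(4C−4) + 0.615/C = 40.875/37.875 + 0.0587 = 1.1380
τ_max = K·8FD/(πd³) → F_max = τ_allow·πd³/(8DK)
F_max = 390·π·6.4³/(8·67.0·1.1380) = 3.2118e+05/609.94 = 526.58 N

527 N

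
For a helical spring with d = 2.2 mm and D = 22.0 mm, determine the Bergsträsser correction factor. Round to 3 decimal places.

C = D/d = 22.0/2.2 = 10.0000
K_B = (4C+2)/(4C−3) = 42.000/37.000 = 1.1351

1.135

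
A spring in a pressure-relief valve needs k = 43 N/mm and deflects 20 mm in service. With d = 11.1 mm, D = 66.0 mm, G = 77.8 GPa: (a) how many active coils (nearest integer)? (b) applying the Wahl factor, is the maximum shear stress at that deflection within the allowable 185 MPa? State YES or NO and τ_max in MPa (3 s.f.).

(a) 12 coils; (b) YES, τ_max = 132 MPa

N_a = Gd⁴/(8D³k) = (77.8×10³)(11.1⁴)/(8·66.0³·43) = 11.94 → N_a = 12
Actual rate k = Gd⁴/(8D³·12) = 42.793 N/mm
Working load F = kδ = 42.793·20 = 855.85 N
C = 66.0/11.1 = 5.9459; K_W = (4C−1)/(4C−4)+0.615/C = 1.2551
τ_max = K_W·8FD/(πd³) = 1.2551·105.18 = 132 MPa
τ_max ≤ 185 MPa → acceptable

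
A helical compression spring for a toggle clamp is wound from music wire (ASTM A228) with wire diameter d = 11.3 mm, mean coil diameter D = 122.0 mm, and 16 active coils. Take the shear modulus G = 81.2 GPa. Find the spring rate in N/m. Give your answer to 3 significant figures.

k = Gd⁴/(8D³N_a) = (81.2×10³ × 11.3⁴) / (8 × 122.0³ × 16)
  = 1.32394e+09 / 2.32429e+08 = 5.6961 N/mm = 5696.1 N/m

5700 N/m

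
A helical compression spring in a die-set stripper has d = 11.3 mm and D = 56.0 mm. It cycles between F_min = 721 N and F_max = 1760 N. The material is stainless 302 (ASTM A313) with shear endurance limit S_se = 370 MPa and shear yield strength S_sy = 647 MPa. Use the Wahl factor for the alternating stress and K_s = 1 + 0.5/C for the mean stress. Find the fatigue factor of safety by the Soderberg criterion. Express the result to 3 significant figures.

2.56

C = D/d = 56.0/11.3 = 4.9558; K_W = (4C−1)/(4C−4)+0.615/C = 1.3137; K_s = 1+0.5/C = 1.1009
F_a = (F_max−F_min)/2 = 519.5 N; F_m = (F_max+F_min)/2 = 1240.5 N
τ_a = K_W·8F_aD/(πd³) = 1.3137 × 51.343 = 67.449 MPa
τ_m = K_s·8F_mD/(πd³) = 1.1009 × 122.6 = 134.97 MPa
Soderberg: 1/n_f = τ_a/S_se + τ_m/S_sy = 67.449/370 + 134.97/647 = 0.18229 + 0.20861 = 0.3909
n_f = 1/0.3909 = 2.558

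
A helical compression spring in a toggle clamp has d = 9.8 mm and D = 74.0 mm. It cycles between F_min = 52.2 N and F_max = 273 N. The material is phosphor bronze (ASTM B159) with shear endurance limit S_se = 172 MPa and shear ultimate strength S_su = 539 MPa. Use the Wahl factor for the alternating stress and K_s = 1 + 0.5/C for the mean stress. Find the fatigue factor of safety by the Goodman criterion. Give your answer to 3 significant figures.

4.59

C = D/d = 74.0/9.8 = 7.5510; K_W = (4C−1)/(4C−4)+0.615/C = 1.1959; K_s = 1+0.5/C = 1.0662
F_a = (F_max−F_min)/2 = 110.4 N; F_m = (F_max+F_min)/2 = 162.6 N
τ_a = K_W·8F_aD/(πd³) = 1.1959 × 22.104 = 26.434 MPa
τ_m = K_s·8F_mD/(πd³) = 1.0662 × 32.555 = 34.71 MPa
Goodman: 1/n_f = τ_a/S_se + τ_m/S_su = 26.434/172 + 34.71/539 = 0.15369 + 0.06440 = 0.21809
n_f = 1/0.21809 = 4.585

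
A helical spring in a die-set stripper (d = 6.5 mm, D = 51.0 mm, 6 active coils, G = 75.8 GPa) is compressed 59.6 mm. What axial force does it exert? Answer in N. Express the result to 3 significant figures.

1270 N

k = Gd⁴/(8D³N_a) = (75.8×10³)(6.5⁴)/(8·51.0³·6) = 21.251 N/mm
F = k·δ = 21.251 × 59.6 = 1266.5 N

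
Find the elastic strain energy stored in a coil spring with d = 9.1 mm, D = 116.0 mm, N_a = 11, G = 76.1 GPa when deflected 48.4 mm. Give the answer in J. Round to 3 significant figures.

k = Gd⁴/(8D³N_a) = (76.1×10³)(9.1⁴)/(8·116.0³·11) = 3.7992 N/mm
U = ½kδ² = 0.5 × 3.7992 × 48.4² = 4449.9 N·mm = 4.4499 J

4.45 J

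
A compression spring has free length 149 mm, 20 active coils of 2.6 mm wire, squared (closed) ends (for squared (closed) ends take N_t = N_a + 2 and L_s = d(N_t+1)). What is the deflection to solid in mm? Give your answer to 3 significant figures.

N_t = 22; L_s = 2.6·23 = 59.8 mm
δ_solid = L₀ − L_s = 149 − 59.8 = 89.2 mm

89.2 mm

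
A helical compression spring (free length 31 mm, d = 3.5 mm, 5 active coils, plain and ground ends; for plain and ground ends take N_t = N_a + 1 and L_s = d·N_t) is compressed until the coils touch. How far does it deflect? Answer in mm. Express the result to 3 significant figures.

10.0 mm

N_t = 6; L_s = 3.5·6 = 21 mm
δ_solid = L₀ − L_s = 31 − 21 = 10 mm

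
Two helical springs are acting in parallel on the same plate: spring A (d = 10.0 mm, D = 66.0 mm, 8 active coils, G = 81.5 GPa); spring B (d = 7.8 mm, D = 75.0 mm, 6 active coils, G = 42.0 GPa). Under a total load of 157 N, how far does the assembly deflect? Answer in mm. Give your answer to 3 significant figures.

k_A = Gd⁴/(8D³N_a) = (81.5×10³)(10.0⁴)/(8·66.0³·8) = 44.294 N/mm
k_B = Gd⁴/(8D³N_a) = (42.0×10³)(7.8⁴)/(8·75.0³·6) = 7.6772 N/mm
Parallel: k_eq = 44.294 + 7.6772 = 51.971 N/mm
δ = F/k_eq = 157/51.971 = 3.0209 mm

3.02 mm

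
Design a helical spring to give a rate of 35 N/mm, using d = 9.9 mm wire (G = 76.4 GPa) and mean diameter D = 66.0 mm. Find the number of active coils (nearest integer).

N_a = Gd⁴/(8D³k) = (76.4×10³ × 9.9⁴)/(8 × 66.0³ × 35)
    = 7.33895e+08 / 8.04989e+07 = 9.117 → 9 coils

9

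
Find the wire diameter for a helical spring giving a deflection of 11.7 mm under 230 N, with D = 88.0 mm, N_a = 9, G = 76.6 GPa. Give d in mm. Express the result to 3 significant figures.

10.6 mm

Required rate k = F/δ = 230/11.7 = 19.658 N/mm
d = (8D³N_a·k / G)^(1/4) = (8·88.0³·9·19.658 / (76.6×10³))^0.25
  = (12592)^0.25 = 10.5931 mm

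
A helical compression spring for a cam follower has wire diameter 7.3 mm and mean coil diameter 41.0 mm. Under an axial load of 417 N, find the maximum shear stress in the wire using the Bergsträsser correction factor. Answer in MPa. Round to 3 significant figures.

141 MPa

Spring index C = D/d = 41.0/7.3 = 5.6164
K_B = (4C+2)/(4C−3) = 24.466/19.466 = 1.2569
τ₀ = 8FD/(πd³) = 8·417·41.0/(π·7.3³) = 136776/1222.1 = 111.92 MPa
τ_max = K·τ₀ = 1.2569 × 111.92 = 140.66 MPa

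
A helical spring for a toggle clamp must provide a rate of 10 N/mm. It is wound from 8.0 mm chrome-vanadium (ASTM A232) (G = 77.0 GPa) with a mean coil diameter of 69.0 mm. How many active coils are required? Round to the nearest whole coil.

12

N_a = Gd⁴/(8D³k) = (77.0×10³ × 8.0⁴)/(8 × 69.0³ × 10)
    = 3.15392e+08 / 2.62807e+07 = 12 → 12 coils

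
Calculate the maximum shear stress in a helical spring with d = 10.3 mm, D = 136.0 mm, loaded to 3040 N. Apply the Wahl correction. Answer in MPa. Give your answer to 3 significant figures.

Spring index C = D/d = 136.0/10.3 = 13.2039
K_W = (4C−1)/(4C−4) + 0.615/C = 51.816/48.816 + 0.0466 = 1.1080
τ₀ = 8FD/(πd³) = 8·3040·136.0/(π·10.3³) = 3.30752e+06/3432.9 = 963.48 MPa
τ_max = K·τ₀ = 1.1080 × 963.48 = 1067.6 MPa

1070 MPa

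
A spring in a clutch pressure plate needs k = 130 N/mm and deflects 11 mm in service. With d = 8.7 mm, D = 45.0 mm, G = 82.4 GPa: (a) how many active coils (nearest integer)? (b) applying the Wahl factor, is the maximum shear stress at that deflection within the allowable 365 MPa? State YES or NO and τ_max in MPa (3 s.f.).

(a) 5 coils; (b) YES, τ_max = 322 MPa

N_a = Gd⁴/(8D³k) = (82.4×10³)(8.7⁴)/(8·45.0³·130) = 4.981 → N_a = 5
Actual rate k = Gd⁴/(8D³·5) = 129.51 N/mm
Working load F = kδ = 129.51·11 = 1424.6 N
C = 45.0/8.7 = 5.1724; K_W = (4C−1)/(4C−4)+0.615/C = 1.2987
τ_max = K_W·8FD/(πd³) = 1.2987·247.91 = 321.95 MPa
τ_max ≤ 365 MPa → acceptable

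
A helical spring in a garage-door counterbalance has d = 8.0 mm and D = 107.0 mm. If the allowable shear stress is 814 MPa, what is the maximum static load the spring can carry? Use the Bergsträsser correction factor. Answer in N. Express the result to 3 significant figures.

1390 N

C = D/d = 107.0/8.0 = 13.3750
K_B = (4C+2)/(4C−3) = 55.500/50.500 = 1.0990
τ_max = K·8FD/(πd³) → F_max = τ_allow·πd³/(8DK)
F_max = 814·π·8.0³/(8·107.0·1.0990) = 1.3093e+06/940.75 = 1391.8 N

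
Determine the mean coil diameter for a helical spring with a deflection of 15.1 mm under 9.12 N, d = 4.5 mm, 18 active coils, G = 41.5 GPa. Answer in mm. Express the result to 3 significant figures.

58.1 mm

Required rate k = F/δ = 9.12/15.1 = 0.60397 N/mm
D = (Gd⁴/(8N_a·k))^(1/3) = (41.5×10³·4.5⁴/(8·18·0.60397))^(1/3)
  = (195667)^(1/3) = 58.0550 mm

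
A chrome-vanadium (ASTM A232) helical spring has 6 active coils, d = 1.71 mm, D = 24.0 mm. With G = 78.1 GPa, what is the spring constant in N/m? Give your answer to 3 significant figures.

k = Gd⁴/(8D³N_a) = (78.1×10³ × 1.71⁴) / (8 × 24.0³ × 6)
  = 667783 / 663552 = 1.0064 N/mm = 1006.4 N/m

1010 N/m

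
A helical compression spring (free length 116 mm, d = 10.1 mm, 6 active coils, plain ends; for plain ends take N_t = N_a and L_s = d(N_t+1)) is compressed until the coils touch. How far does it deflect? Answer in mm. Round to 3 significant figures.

N_t = 6; L_s = 10.1·7 = 70.7 mm
δ_solid = L₀ − L_s = 116 − 70.7 = 45.3 mm

45.3 mm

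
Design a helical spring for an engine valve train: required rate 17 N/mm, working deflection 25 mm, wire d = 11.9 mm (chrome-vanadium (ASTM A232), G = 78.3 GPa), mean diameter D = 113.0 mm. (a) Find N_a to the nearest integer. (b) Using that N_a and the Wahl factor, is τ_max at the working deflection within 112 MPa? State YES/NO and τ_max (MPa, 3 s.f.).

N_a = Gd⁴/(8D³k) = (78.3×10³)(11.9⁴)/(8·113.0³·17) = 8.002 → N_a = 8
Actual rate k = Gd⁴/(8D³·8) = 17.003 N/mm
Working load F = kδ = 17.003·25 = 425.08 N
C = 113.0/11.9 = 9.4958; K_W = (4C−1)/(4C−4)+0.615/C = 1.1530
τ_max = K_W·8FD/(πd³) = 1.1530·72.586 = 83.695 MPa
τ_max ≤ 112 MPa → acceptable

(a) 8 coils; (b) YES, τ_max = 83.7 MPa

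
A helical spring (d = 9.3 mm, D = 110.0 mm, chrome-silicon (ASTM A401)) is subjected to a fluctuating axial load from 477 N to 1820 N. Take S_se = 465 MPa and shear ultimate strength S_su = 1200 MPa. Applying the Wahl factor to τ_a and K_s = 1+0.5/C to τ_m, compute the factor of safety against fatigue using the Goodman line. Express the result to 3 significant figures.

1.10

C = D/d = 110.0/9.3 = 11.8280; K_W = (4C−1)/(4C−4)+0.615/C = 1.1213; K_s = 1+0.5/C = 1.0423
F_a = (F_max−F_min)/2 = 671.5 N; F_m = (F_max+F_min)/2 = 1148.5 N
τ_a = K_W·8F_aD/(πd³) = 1.1213 × 233.85 = 262.2 MPa
τ_m = K_s·8F_mD/(πd³) = 1.0423 × 399.96 = 416.87 MPa
Goodman: 1/n_f = τ_a/S_se + τ_m/S_su = 262.2/465 + 416.87/1200 = 0.56388 + 0.34739 = 0.91126
n_f = 1/0.91126 = 1.097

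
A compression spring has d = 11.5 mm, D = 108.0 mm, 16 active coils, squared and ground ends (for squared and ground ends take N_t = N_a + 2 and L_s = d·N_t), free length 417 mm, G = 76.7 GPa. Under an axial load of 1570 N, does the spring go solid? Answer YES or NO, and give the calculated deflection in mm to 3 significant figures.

NO, δ = 189 mm

k = Gd⁴/(8D³N_a) = (76.7×10³)(11.5⁴)/(8·108.0³·16) = 8.3197 N/mm
N_t = 18; L_s = 11.5·18 = 207 mm; δ_solid = L₀ − L_s = 417 − 207 = 210 mm
δ = F/k = 1570/8.3197 = 188.71 mm
δ < δ_solid → spring does not go solid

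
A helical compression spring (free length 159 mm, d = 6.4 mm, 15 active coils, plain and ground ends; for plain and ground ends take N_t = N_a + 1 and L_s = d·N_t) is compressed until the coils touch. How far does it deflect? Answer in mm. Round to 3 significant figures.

56.6 mm

N_t = 16; L_s = 6.4·16 = 102.4 mm
δ_solid = L₀ − L_s = 159 − 102.4 = 56.6 mm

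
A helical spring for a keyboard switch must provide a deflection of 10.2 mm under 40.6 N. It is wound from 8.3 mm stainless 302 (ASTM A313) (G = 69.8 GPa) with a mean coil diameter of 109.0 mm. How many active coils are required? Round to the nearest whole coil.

Required rate k = F/δ = 40.6/10.2 = 3.9804 N/mm
N_a = Gd⁴/(8D³k) = (69.8×10³ × 8.3⁴)/(8 × 109.0³ × 3.9804)
    = 3.31259e+08 / 4.12378e+07 = 8.033 → 8 coils

8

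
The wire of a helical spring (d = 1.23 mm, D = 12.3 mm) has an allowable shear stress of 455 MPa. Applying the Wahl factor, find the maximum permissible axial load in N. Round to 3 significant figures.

23.6 N

C = D/d = 12.3/1.23 = 10.0000
K_W = (4C−1)/(4C−4) + 0.615/C = 39.000/36.000 + 0.0615 = 1.1448
τ_max = K·8FD/(πd³) → F_max = τ_allow·πd³/(8DK)
F_max = 455·π·1.23³/(8·12.3·1.1448) = 2660/112.65 = 23.612 N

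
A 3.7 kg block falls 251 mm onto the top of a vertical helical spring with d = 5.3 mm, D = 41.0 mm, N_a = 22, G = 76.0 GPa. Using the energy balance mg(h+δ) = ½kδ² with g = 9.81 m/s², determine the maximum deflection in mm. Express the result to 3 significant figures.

k = Gd⁴/(8D³N_a) = (76.0×10³)(5.3⁴)/(8·41.0³·22) = 4.9437 N/mm
W = mg = 3.7 × 9.81 = 36.297 N
½kδ² − Wδ − Wh = 0 → δ = (W + √(W² + 2kWh))/k
δ = (36.297 + √(1317.5 + 90079.8))/4.9437 = (36.297 + 302.32)/4.9437 = 68.494 mm

68.5 mm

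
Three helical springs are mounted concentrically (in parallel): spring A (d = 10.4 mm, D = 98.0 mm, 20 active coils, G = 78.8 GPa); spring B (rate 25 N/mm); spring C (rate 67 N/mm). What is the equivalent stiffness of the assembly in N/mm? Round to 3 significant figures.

k_A = Gd⁴/(8D³N_a) = (78.8×10³)(10.4⁴)/(8·98.0³·20) = 6.1215 N/mm
Parallel: k_eq = 6.1215 + 25 + 67 = 98.122 N/mm

98.1 N/mm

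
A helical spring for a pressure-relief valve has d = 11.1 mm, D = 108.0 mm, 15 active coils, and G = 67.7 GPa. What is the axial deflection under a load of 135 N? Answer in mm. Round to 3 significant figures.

k = Gd⁴/(8D³N_a) = (67.7×10³)(11.1⁴)/(8·108.0³·15) = 6.7987 N/mm
δ = F/k = 135 / 6.7987 = 19.857 mm

19.9 mm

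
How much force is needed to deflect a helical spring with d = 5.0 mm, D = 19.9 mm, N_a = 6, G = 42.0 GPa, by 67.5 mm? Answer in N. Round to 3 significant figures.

k = Gd⁴/(8D³N_a) = (42.0×10³)(5.0⁴)/(8·19.9³·6) = 69.395 N/mm
F = k·δ = 69.395 × 67.5 = 4684.2 N

4680 N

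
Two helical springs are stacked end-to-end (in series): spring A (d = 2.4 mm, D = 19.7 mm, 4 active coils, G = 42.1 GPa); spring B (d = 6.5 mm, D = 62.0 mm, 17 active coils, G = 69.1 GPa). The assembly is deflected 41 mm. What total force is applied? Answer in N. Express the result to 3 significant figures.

k_A = Gd⁴/(8D³N_a) = (42.1×10³)(2.4⁴)/(8·19.7³·4) = 5.7092 N/mm
k_B = Gd⁴/(8D³N_a) = (69.1×10³)(6.5⁴)/(8·62.0³·17) = 3.8056 N/mm
Series: 1/k_eq = 1/5.7092 + 1/3.8056 = 0.43793; k_eq = 2.2835 N/mm
F = k_eq·δ = 2.2835·41 = 93.623 N

93.6 N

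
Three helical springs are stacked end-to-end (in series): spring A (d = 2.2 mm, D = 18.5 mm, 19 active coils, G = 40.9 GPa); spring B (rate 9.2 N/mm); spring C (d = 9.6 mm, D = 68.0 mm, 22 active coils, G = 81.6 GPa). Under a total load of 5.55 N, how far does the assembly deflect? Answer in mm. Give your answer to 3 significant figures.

k_A = Gd⁴/(8D³N_a) = (40.9×10³)(2.2⁴)/(8·18.5³·19) = 0.99553 N/mm
k_C = Gd⁴/(8D³N_a) = (81.6×10³)(9.6⁴)/(8·68.0³·22) = 12.524 N/mm
Series: 1/k_eq = 1/0.99553 + 1/9.2 + 1/12.524 = 1.193; k_eq = 0.8382 N/mm
δ = F/k_eq = 5.55/0.8382 = 6.6213 mm

6.62 mm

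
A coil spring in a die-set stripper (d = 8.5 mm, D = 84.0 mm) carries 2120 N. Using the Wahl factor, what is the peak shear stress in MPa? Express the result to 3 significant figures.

847 MPa

Spring index C = D/d = 84.0/8.5 = 9.8824
K_W = (4C−1)/(4C−4) + 0.615/C = 38.529/35.529 + 0.0622 = 1.1467
τ₀ = 8FD/(πd³) = 8·2120·84.0/(π·8.5³) = 1.42464e+06/1929.3 = 738.41 MPa
τ_max = K·τ₀ = 1.1467 × 738.41 = 846.71 MPa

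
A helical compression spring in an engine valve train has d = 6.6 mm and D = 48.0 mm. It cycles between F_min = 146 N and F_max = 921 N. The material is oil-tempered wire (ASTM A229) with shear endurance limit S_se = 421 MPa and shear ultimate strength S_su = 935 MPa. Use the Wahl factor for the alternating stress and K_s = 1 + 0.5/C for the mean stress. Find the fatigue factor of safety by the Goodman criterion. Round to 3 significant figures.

1.37

C = D/d = 48.0/6.6 = 7.2727; K_W = (4C−1)/(4C−4)+0.615/C = 1.2041; K_s = 1+0.5/C = 1.0688
F_a = (F_max−F_min)/2 = 387.5 N; F_m = (F_max+F_min)/2 = 533.5 N
τ_a = K_W·8F_aD/(πd³) = 1.2041 × 164.75 = 198.38 MPa
τ_m = K_s·8F_mD/(πd³) = 1.0688 × 226.82 = 242.42 MPa
Goodman: 1/n_f = τ_a/S_se + τ_m/S_su = 198.38/421 + 242.42/935 = 0.47121 + 0.25927 = 0.73047
n_f = 1/0.73047 = 1.369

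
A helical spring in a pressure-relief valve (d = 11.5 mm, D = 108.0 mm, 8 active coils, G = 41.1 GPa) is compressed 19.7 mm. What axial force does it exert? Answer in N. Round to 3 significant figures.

k = Gd⁴/(8D³N_a) = (41.1×10³)(11.5⁴)/(8·108.0³·8) = 8.9162 N/mm
F = k·δ = 8.9162 × 19.7 = 175.65 N

176 N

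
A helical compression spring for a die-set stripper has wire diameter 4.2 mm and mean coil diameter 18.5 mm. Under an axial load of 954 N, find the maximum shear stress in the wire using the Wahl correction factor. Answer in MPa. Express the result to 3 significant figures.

825 MPa

Spring index C = D/d = 18.5/4.2 = 4.4048
K_W = (4C−1)/(4C−4) + 0.615/C = 16.619/13.619 + 0.1396 = 1.3599
τ₀ = 8FD/(πd³) = 8·954·18.5/(π·4.2³) = 141192/232.75 = 606.61 MPa
τ_max = K·τ₀ = 1.3599 × 606.61 = 824.94 MPa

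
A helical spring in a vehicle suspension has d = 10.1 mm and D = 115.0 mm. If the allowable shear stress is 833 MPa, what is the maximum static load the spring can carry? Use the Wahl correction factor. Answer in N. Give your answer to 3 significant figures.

2600 N

C = D/d = 115.0/10.1 = 11.3861
K_W = (4C−1)/(4C−4) + 0.615/C = 44.545/41.545 + 0.0540 = 1.1262
τ_max = K·8FD/(πd³) → F_max = τ_allow·πd³/(8DK)
F_max = 833·π·10.1³/(8·115.0·1.1262) = 2.6962e+06/1036.1 = 2602.2 N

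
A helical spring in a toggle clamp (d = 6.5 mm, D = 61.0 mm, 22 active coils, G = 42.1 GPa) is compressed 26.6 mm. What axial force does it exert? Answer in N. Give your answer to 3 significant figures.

k = Gd⁴/(8D³N_a) = (42.1×10³)(6.5⁴)/(8·61.0³·22) = 1.8812 N/mm
F = k·δ = 1.8812 × 26.6 = 50.04 N

50.0 N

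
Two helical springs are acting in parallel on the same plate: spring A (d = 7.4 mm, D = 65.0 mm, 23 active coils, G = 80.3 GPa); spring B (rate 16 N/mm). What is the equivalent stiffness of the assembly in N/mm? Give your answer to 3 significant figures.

k_A = Gd⁴/(8D³N_a) = (80.3×10³)(7.4⁴)/(8·65.0³·23) = 4.7652 N/mm
Parallel: k_eq = 4.7652 + 16 = 20.765 N/mm

20.8 N/mm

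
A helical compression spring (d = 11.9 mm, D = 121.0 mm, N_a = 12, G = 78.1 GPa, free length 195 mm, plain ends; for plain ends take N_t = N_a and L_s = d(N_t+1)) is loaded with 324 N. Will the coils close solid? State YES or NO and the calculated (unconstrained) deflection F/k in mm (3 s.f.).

NO, δ = 35.2 mm

k = Gd⁴/(8D³N_a) = (78.1×10³)(11.9⁴)/(8·121.0³·12) = 9.209 N/mm
N_t = 12; L_s = 11.9·13 = 154.7 mm; δ_solid = L₀ − L_s = 195 − 154.7 = 40.3 mm
δ = F/k = 324/9.209 = 35.183 mm
δ < δ_solid → spring does not go solid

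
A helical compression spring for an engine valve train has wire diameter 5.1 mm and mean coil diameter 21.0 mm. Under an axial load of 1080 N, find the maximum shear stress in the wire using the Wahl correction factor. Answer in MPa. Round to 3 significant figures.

605 MPa

Spring index C = D/d = 21.0/5.1 = 4.1176
K_W = (4C−1)/(4C−4) + 0.615/C = 15.471/12.471 + 0.1494 = 1.3899
τ₀ = 8FD/(πd³) = 8·1080·21.0/(π·5.1³) = 181440/416.74 = 435.38 MPa
τ_max = K·τ₀ = 1.3899 × 435.38 = 605.15 MPa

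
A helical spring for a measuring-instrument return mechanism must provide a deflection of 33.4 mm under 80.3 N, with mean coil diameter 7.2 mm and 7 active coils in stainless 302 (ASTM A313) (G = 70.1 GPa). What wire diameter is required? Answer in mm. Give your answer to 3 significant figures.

0.920 mm

Required rate k = F/δ = 80.3/33.4 = 2.4042 N/mm
d = (8D³N_a·k / G)^(1/4) = (8·7.2³·7·2.4042 / (70.1×10³))^0.25
  = (0.71686)^0.25 = 0.9202 mm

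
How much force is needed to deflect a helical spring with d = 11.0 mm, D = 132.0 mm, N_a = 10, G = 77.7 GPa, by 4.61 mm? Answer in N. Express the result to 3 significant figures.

28.5 N

k = Gd⁴/(8D³N_a) = (77.7×10³)(11.0⁴)/(8·132.0³·10) = 6.1827 N/mm
F = k·δ = 6.1827 × 4.61 = 28.502 N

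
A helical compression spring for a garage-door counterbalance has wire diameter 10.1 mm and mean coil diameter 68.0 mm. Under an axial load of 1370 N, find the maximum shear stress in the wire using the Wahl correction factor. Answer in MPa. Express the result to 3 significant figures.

Spring index C = D/d = 68.0/10.1 = 6.7327
K_W = (4C−1)/(4C−4) + 0.615/C = 25.931/22.931 + 0.0913 = 1.2222
τ₀ = 8FD/(πd³) = 8·1370·68.0/(π·10.1³) = 745280/3236.8 = 230.25 MPa
τ_max = K·τ₀ = 1.2222 × 230.25 = 281.41 MPa

281 MPa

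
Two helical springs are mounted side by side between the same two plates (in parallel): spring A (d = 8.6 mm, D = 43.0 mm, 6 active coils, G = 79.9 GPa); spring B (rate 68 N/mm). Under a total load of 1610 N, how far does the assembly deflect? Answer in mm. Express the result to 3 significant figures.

8.82 mm

k_A = Gd⁴/(8D³N_a) = (79.9×10³)(8.6⁴)/(8·43.0³·6) = 114.52 N/mm
Parallel: k_eq = 114.52 + 68 = 182.52 N/mm
δ = F/k_eq = 1610/182.52 = 8.8208 mm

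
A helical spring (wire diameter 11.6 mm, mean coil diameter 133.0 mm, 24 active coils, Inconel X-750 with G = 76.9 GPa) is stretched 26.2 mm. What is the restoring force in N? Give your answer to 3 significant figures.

k = Gd⁴/(8D³N_a) = (76.9×10³)(11.6⁴)/(8·133.0³·24) = 3.0825 N/mm
F = k·δ = 3.0825 × 26.2 = 80.761 N

80.8 N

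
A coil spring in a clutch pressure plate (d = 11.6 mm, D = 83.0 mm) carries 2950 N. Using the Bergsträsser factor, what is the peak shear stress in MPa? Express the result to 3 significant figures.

477 MPa

Spring index C = D/d = 83.0/11.6 = 7.1552
K_B = (4C+2)/(4C−3) = 30.621/25.621 = 1.1952
τ₀ = 8FD/(πd³) = 8·2950·83.0/(π·11.6³) = 1.9588e+06/4903.7 = 399.45 MPa
τ_max = K·τ₀ = 1.1952 × 399.45 = 477.41 MPa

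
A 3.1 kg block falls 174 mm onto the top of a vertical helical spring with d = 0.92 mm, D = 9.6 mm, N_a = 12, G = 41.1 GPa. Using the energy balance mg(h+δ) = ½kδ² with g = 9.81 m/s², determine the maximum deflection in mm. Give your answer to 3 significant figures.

283 mm

k = Gd⁴/(8D³N_a) = (41.1×10³)(0.92⁴)/(8·9.6³·12) = 0.34666 N/mm
W = mg = 3.1 × 9.81 = 30.411 N
½kδ² − Wδ − Wh = 0 → δ = (W + √(W² + 2kWh))/k
δ = (30.411 + √(924.83 + 3668.75))/0.34666 = (30.411 + 67.776)/0.34666 = 283.23 mm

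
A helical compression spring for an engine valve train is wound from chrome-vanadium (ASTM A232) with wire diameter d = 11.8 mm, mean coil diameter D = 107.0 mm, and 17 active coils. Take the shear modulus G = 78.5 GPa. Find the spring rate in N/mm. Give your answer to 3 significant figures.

9.13 N/mm

k = Gd⁴/(8D³N_a) = (78.5×10³ × 11.8⁴) / (8 × 107.0³ × 17)
  = 1.52194e+09 / 1.66606e+08 = 9.135 N/mm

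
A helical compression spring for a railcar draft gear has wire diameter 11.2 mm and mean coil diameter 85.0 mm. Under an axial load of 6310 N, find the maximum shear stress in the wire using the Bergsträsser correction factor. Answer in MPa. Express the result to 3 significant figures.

Spring index C = D/d = 85.0/11.2 = 7.5893
K_B = (4C+2)/(4C−3) = 32.357/27.357 = 1.1828
τ₀ = 8FD/(πd³) = 8·6310·85.0/(π·11.2³) = 4.2908e+06/4413.7 = 972.15 MPa
τ_max = K·τ₀ = 1.1828 × 972.15 = 1149.8 MPa

1150 MPa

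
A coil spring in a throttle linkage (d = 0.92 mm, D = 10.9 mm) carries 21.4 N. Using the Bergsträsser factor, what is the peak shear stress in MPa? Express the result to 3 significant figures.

849 MPa

Spring index C = D/d = 10.9/0.92 = 11.8478
K_B = (4C+2)/(4C−3) = 49.391/44.391 = 1.1126
τ₀ = 8FD/(πd³) = 8·21.4·10.9/(π·0.92³) = 1866.08/2.4463 = 762.81 MPa
τ_max = K·τ₀ = 1.1126 × 762.81 = 848.73 MPa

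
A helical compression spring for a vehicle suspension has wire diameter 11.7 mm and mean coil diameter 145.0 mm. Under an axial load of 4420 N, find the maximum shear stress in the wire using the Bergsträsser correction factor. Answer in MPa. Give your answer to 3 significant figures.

1130 MPa

Spring index C = D/d = 145.0/11.7 = 12.3932
K_B = (4C+2)/(4C−3) = 51.573/46.573 = 1.1074
τ₀ = 8FD/(πd³) = 8·4420·145.0/(π·11.7³) = 5.1272e+06/5031.6 = 1019 MPa
τ_max = K·τ₀ = 1.1074 × 1019 = 1128.4 MPa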